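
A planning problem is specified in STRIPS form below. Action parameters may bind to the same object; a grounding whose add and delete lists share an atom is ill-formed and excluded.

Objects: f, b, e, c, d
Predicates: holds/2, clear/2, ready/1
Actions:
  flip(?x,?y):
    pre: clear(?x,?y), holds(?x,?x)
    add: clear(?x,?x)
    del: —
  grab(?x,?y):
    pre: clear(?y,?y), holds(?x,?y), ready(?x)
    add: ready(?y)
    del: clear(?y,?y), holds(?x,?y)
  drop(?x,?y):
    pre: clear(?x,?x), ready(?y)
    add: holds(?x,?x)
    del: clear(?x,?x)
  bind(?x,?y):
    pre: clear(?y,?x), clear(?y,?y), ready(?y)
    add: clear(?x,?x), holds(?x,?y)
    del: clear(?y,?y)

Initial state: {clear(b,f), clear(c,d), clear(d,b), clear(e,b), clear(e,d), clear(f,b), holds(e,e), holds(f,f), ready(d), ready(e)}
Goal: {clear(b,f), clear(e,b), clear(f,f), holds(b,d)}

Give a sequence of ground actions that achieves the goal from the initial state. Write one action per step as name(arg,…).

1. flip(f,b)  →  {clear(b,f), clear(c,d), clear(d,b), clear(e,b), clear(e,d), clear(f,b), clear(f,f), holds(e,e), holds(f,f), ready(d), ready(e)}
2. flip(e,b)  →  {clear(b,f), clear(c,d), clear(d,b), clear(e,b), clear(e,d), clear(e,e), clear(f,b), clear(f,f), holds(e,e), holds(f,f), ready(d), ready(e)}
3. bind(d,e)  →  {clear(b,f), clear(c,d), clear(d,b), clear(d,d), clear(e,b), clear(e,d), clear(f,b), clear(f,f), holds(d,e), holds(e,e), holds(f,f), ready(d), ready(e)}
4. bind(b,d)  →  {clear(b,b), clear(b,f), clear(c,d), clear(d,b), clear(e,b), clear(e,d), clear(f,b), clear(f,f), holds(b,d), holds(d,e), holds(e,e), holds(f,f), ready(d), ready(e)}

flip(f,b); flip(e,b); bind(d,e); bind(b,d)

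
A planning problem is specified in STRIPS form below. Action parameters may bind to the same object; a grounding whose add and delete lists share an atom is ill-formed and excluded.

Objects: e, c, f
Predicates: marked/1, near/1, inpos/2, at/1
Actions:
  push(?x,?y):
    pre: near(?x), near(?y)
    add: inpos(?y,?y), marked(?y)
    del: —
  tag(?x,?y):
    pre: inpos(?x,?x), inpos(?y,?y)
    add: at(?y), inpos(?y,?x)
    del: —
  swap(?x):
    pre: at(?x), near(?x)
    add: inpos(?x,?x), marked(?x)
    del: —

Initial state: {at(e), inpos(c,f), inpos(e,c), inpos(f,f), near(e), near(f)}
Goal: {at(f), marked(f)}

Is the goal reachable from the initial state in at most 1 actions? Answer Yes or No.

No

1. push(e,f)  →  {at(e), inpos(c,f), inpos(e,c), inpos(f,f), marked(f), near(e), near(f)}
2. tag(f,f)  →  {at(e), at(f), inpos(c,f), inpos(e,c), inpos(f,f), marked(f), near(e), near(f)}
optimal plan length = 2; 2 > 1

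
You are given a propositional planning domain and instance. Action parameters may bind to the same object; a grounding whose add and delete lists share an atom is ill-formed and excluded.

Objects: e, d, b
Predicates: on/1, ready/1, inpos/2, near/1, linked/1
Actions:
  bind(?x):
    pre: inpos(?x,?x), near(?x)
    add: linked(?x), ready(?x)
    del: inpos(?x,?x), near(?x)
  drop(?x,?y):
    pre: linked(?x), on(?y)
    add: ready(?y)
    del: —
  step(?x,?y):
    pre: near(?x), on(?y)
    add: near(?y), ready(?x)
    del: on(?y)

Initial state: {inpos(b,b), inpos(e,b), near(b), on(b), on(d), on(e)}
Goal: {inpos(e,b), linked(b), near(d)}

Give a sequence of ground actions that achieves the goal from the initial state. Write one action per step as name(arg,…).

1. step(b,d)  →  {inpos(b,b), inpos(e,b), near(b), near(d), on(b), on(e), ready(b)}
2. bind(b)  →  {inpos(e,b), linked(b), near(d), on(b), on(e), ready(b)}

step(b,d); bind(b)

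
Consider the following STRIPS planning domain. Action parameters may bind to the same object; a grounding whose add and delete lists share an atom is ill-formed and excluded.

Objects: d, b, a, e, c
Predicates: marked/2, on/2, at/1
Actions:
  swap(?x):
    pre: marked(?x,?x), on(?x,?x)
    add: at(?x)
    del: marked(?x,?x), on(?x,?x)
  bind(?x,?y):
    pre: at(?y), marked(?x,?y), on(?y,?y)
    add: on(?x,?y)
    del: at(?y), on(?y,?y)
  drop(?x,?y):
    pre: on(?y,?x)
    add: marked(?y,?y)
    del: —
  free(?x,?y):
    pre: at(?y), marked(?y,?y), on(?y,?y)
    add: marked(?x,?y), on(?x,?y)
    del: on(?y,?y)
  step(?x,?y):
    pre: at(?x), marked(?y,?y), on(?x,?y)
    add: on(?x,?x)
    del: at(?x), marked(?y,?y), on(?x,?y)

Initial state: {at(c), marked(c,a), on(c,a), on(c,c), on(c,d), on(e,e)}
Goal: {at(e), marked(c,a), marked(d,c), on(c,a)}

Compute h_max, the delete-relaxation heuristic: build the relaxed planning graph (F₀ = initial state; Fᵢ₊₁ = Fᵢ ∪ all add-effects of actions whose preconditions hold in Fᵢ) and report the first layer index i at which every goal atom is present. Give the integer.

F0 = init (6 atoms)
F1 = F0 ∪ {marked(c,c), marked(e,e)}  (8 atoms)
F2 = F1 ∪ {at(e), marked(a,c), marked(b,c), marked(d,c), marked(e,c), on(a,c), on(b,c), on(d,c), on(e,c)}  (17 atoms)
goal ⊆ F2  ⇒  h_max = 2

2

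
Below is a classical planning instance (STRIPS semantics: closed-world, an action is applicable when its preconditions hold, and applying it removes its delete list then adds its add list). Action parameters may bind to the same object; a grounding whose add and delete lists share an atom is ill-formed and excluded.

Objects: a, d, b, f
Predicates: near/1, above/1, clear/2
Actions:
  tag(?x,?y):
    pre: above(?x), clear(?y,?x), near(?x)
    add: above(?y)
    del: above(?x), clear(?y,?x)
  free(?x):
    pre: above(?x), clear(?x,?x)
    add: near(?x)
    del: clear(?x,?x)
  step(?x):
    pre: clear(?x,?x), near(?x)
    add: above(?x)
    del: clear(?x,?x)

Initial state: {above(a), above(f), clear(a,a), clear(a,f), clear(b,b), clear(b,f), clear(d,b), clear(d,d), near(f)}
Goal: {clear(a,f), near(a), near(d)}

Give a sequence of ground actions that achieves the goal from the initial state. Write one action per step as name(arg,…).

1. tag(f,b)  →  {above(a), above(b), clear(a,a), clear(a,f), clear(b,b), clear(d,b), clear(d,d), near(f)}
2. free(a)  →  {above(a), above(b), clear(a,f), clear(b,b), clear(d,b), clear(d,d), near(a), near(f)}
3. free(b)  →  {above(a), above(b), clear(a,f), clear(d,b), clear(d,d), near(a), near(b), near(f)}
4. tag(b,d)  →  {above(a), above(d), clear(a,f), clear(d,d), near(a), near(b), near(f)}
5. free(d)  →  {above(a), above(d), clear(a,f), near(a), near(b), near(d), near(f)}

tag(f,b); free(a); free(b); tag(b,d); free(d)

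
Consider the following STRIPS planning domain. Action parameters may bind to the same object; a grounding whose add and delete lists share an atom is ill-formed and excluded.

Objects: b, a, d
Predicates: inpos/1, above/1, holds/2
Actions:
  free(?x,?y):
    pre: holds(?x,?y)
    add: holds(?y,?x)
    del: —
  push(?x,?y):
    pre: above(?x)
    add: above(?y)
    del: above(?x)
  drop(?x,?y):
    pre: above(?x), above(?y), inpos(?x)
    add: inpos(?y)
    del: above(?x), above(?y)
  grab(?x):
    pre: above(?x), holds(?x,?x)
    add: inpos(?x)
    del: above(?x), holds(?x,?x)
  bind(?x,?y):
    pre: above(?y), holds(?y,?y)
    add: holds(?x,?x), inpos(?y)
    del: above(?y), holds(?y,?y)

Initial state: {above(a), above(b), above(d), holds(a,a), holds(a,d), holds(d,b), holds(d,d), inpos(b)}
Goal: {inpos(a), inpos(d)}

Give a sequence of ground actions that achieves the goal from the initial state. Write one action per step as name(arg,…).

drop(b,a); grab(d)

1. drop(b,a)  →  {above(d), holds(a,a), holds(a,d), holds(d,b), holds(d,d), inpos(a), inpos(b)}
2. grab(d)  →  {holds(a,a), holds(a,d), holds(d,b), inpos(a), inpos(b), inpos(d)}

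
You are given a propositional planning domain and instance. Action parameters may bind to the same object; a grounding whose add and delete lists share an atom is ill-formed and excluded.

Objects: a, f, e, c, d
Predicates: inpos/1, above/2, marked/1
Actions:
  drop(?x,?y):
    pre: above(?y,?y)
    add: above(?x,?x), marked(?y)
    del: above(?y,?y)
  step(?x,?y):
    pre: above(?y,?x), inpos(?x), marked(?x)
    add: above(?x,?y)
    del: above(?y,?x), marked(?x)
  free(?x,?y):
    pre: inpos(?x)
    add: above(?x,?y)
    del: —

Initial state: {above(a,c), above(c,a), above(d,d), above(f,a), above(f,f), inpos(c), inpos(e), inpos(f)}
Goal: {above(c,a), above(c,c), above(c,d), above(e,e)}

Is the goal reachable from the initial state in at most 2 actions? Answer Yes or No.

No

1. drop(e,f)  →  {above(a,c), above(c,a), above(d,d), above(e,e), above(f,a), inpos(c), inpos(e), inpos(f), marked(f)}
2. drop(c,d)  →  {above(a,c), above(c,a), above(c,c), above(e,e), above(f,a), inpos(c), inpos(e), inpos(f), marked(d), marked(f)}
3. free(c,d)  →  {above(a,c), above(c,a), above(c,c), above(c,d), above(e,e), above(f,a), inpos(c), inpos(e), inpos(f), marked(d), marked(f)}
optimal plan length = 3; 3 > 2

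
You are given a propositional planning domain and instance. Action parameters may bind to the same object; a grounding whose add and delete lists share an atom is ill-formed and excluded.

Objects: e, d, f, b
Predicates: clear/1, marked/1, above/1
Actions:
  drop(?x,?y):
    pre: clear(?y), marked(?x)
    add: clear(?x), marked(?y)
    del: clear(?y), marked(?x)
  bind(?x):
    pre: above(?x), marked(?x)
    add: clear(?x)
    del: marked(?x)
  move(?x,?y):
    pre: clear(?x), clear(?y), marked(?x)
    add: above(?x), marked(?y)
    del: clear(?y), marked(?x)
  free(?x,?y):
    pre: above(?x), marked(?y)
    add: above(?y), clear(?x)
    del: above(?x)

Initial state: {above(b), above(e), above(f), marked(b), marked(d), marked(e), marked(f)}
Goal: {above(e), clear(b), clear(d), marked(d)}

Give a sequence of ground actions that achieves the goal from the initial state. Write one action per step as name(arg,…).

1. free(b,d)  →  {above(d), above(e), above(f), clear(b), marked(b), marked(d), marked(e), marked(f)}
2. free(d,e)  →  {above(e), above(f), clear(b), clear(d), marked(b), marked(d), marked(e), marked(f)}

free(b,d); free(d,e)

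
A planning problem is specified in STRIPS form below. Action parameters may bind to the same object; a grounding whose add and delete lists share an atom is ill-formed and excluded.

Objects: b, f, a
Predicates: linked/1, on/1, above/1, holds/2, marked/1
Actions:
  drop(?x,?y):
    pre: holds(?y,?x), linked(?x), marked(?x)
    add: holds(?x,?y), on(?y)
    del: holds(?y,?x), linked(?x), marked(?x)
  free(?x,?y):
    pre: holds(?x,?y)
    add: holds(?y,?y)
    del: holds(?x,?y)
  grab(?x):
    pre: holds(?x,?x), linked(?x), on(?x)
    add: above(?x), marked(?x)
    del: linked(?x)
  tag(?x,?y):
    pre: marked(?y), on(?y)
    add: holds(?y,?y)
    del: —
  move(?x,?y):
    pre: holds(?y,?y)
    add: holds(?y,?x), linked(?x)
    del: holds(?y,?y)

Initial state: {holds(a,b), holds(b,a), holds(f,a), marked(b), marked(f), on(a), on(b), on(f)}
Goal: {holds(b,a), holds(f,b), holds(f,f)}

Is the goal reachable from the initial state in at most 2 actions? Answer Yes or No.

1. tag(b,f)  →  {holds(a,b), holds(b,a), holds(f,a), holds(f,f), marked(b), marked(f), on(a), on(b), on(f)}
2. move(b,f)  →  {holds(a,b), holds(b,a), holds(f,a), holds(f,b), linked(b), marked(b), marked(f), on(a), on(b), on(f)}
3. tag(b,f)  →  {holds(a,b), holds(b,a), holds(f,a), holds(f,b), holds(f,f), linked(b), marked(b), marked(f), on(a), on(b), on(f)}
optimal plan length = 3; 3 > 2

No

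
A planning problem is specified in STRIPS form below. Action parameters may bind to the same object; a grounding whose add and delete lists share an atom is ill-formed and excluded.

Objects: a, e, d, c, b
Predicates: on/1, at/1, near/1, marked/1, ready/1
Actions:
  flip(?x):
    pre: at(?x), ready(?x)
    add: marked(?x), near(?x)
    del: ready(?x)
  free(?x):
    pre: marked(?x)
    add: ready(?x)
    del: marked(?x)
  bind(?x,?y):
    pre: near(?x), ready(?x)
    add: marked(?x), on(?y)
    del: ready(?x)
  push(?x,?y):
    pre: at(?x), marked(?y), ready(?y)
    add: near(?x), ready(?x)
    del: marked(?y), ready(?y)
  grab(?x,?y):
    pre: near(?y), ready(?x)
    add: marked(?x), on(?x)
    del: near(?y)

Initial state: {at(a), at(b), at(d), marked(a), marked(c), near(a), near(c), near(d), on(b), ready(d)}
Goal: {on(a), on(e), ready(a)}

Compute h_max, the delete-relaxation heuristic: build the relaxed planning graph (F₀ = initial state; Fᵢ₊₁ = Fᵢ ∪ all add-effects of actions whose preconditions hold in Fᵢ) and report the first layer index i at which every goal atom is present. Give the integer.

F0 = init (10 atoms)
F1 = F0 ∪ {marked(d), on(a), on(c), on(d), on(e), ready(a), ready(c)}  (17 atoms)
goal ⊆ F1  ⇒  h_max = 1

1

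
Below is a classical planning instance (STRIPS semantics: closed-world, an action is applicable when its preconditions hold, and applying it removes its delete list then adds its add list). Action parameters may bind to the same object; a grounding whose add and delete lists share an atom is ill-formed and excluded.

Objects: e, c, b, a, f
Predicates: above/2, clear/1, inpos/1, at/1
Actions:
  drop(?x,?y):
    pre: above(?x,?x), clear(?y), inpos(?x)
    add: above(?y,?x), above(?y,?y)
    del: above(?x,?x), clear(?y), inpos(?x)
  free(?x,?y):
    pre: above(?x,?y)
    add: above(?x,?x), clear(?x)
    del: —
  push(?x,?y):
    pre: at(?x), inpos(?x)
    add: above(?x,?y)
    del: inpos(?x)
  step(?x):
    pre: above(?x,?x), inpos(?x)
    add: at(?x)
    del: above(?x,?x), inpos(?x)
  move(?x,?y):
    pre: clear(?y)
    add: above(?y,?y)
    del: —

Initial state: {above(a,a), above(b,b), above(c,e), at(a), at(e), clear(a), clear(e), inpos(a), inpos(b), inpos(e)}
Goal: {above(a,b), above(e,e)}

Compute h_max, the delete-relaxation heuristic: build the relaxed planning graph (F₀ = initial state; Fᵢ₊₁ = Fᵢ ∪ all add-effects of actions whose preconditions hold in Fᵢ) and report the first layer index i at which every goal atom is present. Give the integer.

1

F0 = init (10 atoms)
F1 = F0 ∪ {above(a,b), above(a,c), above(a,e), above(a,f), above(c,c), above(e,a), above(e,b), above(e,c), above(e,e), above(e,f), at(b), clear(b), clear(c)}  (23 atoms)
goal ⊆ F1  ⇒  h_max = 1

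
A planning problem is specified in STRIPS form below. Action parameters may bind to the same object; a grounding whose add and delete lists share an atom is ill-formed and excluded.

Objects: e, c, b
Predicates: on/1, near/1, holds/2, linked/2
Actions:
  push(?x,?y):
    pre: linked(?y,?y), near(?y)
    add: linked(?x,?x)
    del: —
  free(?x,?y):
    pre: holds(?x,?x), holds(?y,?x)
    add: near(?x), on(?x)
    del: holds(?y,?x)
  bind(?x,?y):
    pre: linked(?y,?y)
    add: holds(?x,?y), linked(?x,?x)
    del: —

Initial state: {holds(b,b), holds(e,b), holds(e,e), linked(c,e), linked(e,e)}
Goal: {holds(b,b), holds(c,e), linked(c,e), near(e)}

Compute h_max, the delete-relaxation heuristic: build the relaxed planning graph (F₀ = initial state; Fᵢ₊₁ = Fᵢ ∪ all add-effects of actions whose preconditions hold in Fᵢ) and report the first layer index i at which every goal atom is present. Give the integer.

1

F0 = init (5 atoms)
F1 = F0 ∪ {holds(b,e), holds(c,e), linked(b,b), linked(c,c), near(b), near(e), on(b), on(e)}  (13 atoms)
goal ⊆ F1  ⇒  h_max = 1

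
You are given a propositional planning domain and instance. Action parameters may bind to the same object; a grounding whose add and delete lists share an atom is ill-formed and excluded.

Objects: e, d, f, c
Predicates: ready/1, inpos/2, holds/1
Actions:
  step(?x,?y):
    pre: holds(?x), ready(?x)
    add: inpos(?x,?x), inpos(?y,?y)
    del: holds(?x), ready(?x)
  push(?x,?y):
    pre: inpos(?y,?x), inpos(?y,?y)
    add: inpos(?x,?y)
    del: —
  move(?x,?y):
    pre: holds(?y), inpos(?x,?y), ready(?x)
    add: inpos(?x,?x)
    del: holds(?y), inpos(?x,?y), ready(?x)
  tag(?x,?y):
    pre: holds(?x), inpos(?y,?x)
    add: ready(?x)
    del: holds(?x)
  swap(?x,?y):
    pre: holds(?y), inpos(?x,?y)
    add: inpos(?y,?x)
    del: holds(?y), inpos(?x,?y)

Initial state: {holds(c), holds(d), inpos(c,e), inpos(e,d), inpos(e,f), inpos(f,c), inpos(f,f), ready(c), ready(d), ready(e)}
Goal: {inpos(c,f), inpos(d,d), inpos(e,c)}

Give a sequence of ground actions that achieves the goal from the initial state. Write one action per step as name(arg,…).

step(d,c); push(e,c); push(c,f)

1. step(d,c)  →  {holds(c), inpos(c,c), inpos(c,e), inpos(d,d), inpos(e,d), inpos(e,f), inpos(f,c), inpos(f,f), ready(c), ready(e)}
2. push(e,c)  →  {holds(c), inpos(c,c), inpos(c,e), inpos(d,d), inpos(e,c), inpos(e,d), inpos(e,f), inpos(f,c), inpos(f,f), ready(c), ready(e)}
3. push(c,f)  →  {holds(c), inpos(c,c), inpos(c,e), inpos(c,f), inpos(d,d), inpos(e,c), inpos(e,d), inpos(e,f), inpos(f,c), inpos(f,f), ready(c), ready(e)}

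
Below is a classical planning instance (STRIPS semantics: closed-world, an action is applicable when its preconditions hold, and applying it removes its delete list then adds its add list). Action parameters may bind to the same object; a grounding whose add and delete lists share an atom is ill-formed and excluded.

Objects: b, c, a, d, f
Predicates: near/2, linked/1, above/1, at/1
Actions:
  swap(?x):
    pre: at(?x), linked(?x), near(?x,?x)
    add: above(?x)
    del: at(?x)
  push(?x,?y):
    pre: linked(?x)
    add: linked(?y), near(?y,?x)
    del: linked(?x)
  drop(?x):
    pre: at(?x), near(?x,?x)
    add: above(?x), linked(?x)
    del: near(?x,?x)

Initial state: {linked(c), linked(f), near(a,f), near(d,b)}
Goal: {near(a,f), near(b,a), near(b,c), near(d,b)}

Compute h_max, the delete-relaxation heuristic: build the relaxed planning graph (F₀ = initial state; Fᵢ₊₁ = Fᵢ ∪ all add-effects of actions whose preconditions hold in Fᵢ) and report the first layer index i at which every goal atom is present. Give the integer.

2

F0 = init (4 atoms)
F1 = F0 ∪ {linked(a), linked(b), linked(d), near(a,c), near(b,c), near(b,f), near(c,f), near(d,c), near(d,f), near(f,c)}  (14 atoms)
F2 = F1 ∪ {near(a,b), near(a,d), near(b,a), near(b,d), near(c,a), near(c,b), near(c,d), near(d,a), near(f,a), near(f,b), near(f,d)}  (25 atoms)
goal ⊆ F2  ⇒  h_max = 2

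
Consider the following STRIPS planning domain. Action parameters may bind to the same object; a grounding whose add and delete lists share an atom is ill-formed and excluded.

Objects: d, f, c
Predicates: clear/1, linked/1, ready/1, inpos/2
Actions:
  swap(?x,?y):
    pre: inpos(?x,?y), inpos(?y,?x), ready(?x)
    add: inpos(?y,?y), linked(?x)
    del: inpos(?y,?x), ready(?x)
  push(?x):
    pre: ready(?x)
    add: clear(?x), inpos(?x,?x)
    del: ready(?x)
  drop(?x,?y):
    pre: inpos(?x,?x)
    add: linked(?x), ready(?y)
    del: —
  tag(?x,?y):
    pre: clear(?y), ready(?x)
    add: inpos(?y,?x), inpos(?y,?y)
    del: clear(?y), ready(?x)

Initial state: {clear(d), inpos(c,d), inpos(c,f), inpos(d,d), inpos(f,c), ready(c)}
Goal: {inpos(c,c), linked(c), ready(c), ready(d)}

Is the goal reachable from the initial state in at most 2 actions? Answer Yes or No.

1. push(c)  →  {clear(c), clear(d), inpos(c,c), inpos(c,d), inpos(c,f), inpos(d,d), inpos(f,c)}
2. drop(d,d)  →  {clear(c), clear(d), inpos(c,c), inpos(c,d), inpos(c,f), inpos(d,d), inpos(f,c), linked(d), ready(d)}
3. drop(c,c)  →  {clear(c), clear(d), inpos(c,c), inpos(c,d), inpos(c,f), inpos(d,d), inpos(f,c), linked(c), linked(d), ready(c), ready(d)}
optimal plan length = 3; 3 > 2

No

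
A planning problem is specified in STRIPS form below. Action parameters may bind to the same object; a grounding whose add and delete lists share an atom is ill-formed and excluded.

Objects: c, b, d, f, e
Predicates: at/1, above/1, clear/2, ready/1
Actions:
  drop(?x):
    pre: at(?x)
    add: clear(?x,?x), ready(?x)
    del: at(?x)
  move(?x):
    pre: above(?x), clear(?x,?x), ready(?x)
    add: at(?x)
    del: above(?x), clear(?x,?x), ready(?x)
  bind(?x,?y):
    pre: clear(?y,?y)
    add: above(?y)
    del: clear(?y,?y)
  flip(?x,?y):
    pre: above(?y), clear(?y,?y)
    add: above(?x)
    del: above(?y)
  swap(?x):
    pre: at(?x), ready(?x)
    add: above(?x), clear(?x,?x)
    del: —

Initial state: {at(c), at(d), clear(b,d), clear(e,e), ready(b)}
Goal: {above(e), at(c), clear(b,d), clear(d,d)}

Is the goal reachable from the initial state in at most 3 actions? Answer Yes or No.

1. drop(d)  →  {at(c), clear(b,d), clear(d,d), clear(e,e), ready(b), ready(d)}
2. bind(c,e)  →  {above(e), at(c), clear(b,d), clear(d,d), ready(b), ready(d)}
optimal plan length = 2; 2 ≤ 3

Yes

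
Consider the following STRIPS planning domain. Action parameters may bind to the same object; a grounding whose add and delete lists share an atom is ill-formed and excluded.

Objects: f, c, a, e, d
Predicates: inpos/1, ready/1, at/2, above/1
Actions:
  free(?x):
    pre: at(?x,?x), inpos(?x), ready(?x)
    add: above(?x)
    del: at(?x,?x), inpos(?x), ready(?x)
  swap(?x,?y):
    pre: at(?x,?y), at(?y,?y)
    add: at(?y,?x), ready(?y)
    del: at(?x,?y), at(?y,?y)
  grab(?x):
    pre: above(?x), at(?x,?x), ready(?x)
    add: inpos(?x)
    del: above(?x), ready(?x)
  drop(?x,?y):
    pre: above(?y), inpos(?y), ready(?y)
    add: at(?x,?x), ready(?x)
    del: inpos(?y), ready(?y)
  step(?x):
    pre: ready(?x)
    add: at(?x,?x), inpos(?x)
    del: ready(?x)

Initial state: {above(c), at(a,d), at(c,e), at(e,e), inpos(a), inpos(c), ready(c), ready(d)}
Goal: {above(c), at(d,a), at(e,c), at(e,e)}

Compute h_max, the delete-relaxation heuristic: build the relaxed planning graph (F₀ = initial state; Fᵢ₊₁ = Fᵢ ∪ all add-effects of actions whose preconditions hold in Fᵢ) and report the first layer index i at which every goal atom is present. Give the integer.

2

F0 = init (8 atoms)
F1 = F0 ∪ {at(a,a), at(c,c), at(d,d), at(e,c), at(f,f), inpos(d), ready(a), ready(e), ready(f)}  (17 atoms)
F2 = F1 ∪ {above(a), above(d), at(d,a), inpos(e), inpos(f)}  (22 atoms)
goal ⊆ F2  ⇒  h_max = 2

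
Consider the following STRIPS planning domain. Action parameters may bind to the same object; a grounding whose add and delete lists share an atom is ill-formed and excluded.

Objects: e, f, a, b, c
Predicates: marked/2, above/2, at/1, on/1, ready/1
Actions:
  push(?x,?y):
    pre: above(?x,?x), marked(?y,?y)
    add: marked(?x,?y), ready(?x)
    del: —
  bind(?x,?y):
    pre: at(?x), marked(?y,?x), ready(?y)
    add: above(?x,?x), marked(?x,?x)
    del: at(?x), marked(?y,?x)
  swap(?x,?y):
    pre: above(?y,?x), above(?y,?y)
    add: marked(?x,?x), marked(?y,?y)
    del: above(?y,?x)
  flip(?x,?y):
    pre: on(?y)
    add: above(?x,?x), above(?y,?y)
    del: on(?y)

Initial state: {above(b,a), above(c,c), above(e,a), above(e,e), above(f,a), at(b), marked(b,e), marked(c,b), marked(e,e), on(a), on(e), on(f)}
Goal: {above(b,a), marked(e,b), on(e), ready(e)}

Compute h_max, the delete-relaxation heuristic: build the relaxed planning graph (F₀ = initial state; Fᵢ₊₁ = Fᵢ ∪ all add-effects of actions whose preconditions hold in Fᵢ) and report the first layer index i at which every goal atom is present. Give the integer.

3

F0 = init (12 atoms)
F1 = F0 ∪ {above(a,a), above(b,b), above(f,f), marked(a,a), marked(c,c), marked(c,e), ready(c), ready(e)}  (20 atoms)
F2 = F1 ∪ {marked(a,c), marked(a,e), marked(b,a), marked(b,b), marked(b,c), marked(c,a), marked(e,a), marked(e,c), marked(f,a), marked(f,c), marked(f,e), marked(f,f), ready(a), ready(b), ready(f)}  (35 atoms)
F3 = F2 ∪ {marked(a,b), marked(a,f), marked(b,f), marked(c,f), marked(e,b), marked(e,f), marked(f,b)}  (42 atoms)
goal ⊆ F3  ⇒  h_max = 3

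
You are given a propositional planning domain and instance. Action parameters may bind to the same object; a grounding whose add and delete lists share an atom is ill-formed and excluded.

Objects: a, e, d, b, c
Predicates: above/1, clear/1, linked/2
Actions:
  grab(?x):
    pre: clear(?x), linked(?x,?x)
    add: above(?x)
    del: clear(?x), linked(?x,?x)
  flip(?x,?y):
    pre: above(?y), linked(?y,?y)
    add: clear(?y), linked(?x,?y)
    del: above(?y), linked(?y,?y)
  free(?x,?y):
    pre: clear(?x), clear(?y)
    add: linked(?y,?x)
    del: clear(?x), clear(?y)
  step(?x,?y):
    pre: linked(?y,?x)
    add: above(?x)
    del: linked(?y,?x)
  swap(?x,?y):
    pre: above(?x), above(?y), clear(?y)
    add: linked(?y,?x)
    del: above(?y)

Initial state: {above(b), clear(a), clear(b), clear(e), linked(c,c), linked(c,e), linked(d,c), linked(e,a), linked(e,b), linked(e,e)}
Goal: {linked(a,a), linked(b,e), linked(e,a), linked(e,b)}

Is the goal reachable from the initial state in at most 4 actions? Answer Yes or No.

1. free(a,a)  →  {above(b), clear(b), clear(e), linked(a,a), linked(c,c), linked(c,e), linked(d,c), linked(e,a), linked(e,b), linked(e,e)}
2. free(e,b)  →  {above(b), linked(a,a), linked(b,e), linked(c,c), linked(c,e), linked(d,c), linked(e,a), linked(e,b), linked(e,e)}
optimal plan length = 2; 2 ≤ 4

Yes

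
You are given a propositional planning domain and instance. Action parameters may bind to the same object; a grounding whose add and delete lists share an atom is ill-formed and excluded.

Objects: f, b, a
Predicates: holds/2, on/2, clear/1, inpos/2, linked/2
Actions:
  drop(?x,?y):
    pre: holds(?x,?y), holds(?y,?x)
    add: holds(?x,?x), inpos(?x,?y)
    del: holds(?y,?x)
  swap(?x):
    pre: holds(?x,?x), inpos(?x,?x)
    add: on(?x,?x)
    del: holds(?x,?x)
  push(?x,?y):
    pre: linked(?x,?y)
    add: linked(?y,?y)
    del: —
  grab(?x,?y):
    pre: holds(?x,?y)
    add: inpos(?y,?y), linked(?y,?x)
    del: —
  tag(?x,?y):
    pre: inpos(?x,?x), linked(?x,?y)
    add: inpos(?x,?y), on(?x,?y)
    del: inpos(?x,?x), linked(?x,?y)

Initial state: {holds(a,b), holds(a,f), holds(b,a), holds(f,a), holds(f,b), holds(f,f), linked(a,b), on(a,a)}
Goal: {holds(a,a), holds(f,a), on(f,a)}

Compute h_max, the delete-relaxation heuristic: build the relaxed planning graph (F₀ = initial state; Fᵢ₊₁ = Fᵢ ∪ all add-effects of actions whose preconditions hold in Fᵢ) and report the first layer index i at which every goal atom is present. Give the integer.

2

F0 = init (8 atoms)
F1 = F0 ∪ {holds(a,a), holds(b,b), inpos(a,a), inpos(a,b), inpos(a,f), inpos(b,a), inpos(b,b), inpos(f,a), inpos(f,f), linked(a,f), linked(b,a), linked(b,b), linked(b,f), linked(f,a), linked(f,f)}  (23 atoms)
F2 = F1 ∪ {inpos(b,f), linked(a,a), on(a,b), on(a,f), on(b,a), on(b,b), on(b,f), on(f,a), on(f,f)}  (32 atoms)
goal ⊆ F2  ⇒  h_max = 2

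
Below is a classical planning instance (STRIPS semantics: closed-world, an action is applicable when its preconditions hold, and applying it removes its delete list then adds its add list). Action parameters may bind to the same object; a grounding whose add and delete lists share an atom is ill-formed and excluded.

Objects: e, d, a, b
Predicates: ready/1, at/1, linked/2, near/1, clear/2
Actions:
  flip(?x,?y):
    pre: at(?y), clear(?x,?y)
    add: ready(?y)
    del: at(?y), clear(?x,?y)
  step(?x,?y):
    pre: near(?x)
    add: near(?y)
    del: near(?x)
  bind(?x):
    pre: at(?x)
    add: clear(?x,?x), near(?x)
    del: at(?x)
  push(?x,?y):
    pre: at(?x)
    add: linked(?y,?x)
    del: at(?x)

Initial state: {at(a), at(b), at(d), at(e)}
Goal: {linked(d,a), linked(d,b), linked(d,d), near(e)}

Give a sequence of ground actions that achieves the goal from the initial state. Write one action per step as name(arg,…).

bind(e); push(d,d); push(a,d); push(b,d)

1. bind(e)  →  {at(a), at(b), at(d), clear(e,e), near(e)}
2. push(d,d)  →  {at(a), at(b), clear(e,e), linked(d,d), near(e)}
3. push(a,d)  →  {at(b), clear(e,e), linked(d,a), linked(d,d), near(e)}
4. push(b,d)  →  {clear(e,e), linked(d,a), linked(d,b), linked(d,d), near(e)}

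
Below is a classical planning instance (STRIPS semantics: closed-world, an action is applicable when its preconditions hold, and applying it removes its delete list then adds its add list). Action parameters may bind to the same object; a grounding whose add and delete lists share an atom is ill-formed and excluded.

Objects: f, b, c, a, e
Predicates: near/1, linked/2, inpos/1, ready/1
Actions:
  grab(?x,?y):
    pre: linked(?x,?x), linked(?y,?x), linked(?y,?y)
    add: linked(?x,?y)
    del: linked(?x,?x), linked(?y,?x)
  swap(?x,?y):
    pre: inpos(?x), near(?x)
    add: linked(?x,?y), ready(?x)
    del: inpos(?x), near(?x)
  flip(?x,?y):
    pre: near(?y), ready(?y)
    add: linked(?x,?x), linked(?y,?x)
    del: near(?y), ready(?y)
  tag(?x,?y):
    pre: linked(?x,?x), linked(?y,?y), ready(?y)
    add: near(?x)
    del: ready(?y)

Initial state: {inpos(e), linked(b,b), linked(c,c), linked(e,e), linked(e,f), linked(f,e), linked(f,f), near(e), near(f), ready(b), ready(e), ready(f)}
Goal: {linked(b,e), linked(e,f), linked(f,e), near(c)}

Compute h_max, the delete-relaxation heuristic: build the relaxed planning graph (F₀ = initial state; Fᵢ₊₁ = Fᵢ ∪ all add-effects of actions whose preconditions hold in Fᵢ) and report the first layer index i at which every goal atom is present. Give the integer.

F0 = init (12 atoms)
F1 = F0 ∪ {linked(a,a), linked(e,a), linked(e,b), linked(e,c), linked(f,a), linked(f,b), linked(f,c), near(b), near(c)}  (21 atoms)
F2 = F1 ∪ {linked(a,e), linked(a,f), linked(b,a), linked(b,c), linked(b,e), linked(b,f), linked(c,e), linked(c,f), near(a)}  (30 atoms)
goal ⊆ F2  ⇒  h_max = 2

2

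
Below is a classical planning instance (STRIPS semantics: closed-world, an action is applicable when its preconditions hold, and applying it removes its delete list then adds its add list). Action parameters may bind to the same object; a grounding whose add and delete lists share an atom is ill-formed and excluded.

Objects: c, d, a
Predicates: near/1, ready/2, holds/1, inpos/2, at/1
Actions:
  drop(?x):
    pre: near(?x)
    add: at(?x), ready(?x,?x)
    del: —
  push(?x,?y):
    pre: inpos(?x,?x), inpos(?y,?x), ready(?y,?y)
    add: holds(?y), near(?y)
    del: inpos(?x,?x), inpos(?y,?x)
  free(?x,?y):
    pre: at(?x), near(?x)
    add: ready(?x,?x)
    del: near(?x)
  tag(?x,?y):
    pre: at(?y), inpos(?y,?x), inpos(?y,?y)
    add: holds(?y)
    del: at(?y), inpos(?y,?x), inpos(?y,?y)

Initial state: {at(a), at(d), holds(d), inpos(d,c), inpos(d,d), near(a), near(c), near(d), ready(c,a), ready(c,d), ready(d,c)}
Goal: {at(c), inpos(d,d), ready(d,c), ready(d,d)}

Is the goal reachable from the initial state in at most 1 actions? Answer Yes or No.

No

1. drop(c)  →  {at(a), at(c), at(d), holds(d), inpos(d,c), inpos(d,d), near(a), near(c), near(d), ready(c,a), ready(c,c), ready(c,d), ready(d,c)}
2. drop(d)  →  {at(a), at(c), at(d), holds(d), inpos(d,c), inpos(d,d), near(a), near(c), near(d), ready(c,a), ready(c,c), ready(c,d), ready(d,c), ready(d,d)}
optimal plan length = 2; 2 > 1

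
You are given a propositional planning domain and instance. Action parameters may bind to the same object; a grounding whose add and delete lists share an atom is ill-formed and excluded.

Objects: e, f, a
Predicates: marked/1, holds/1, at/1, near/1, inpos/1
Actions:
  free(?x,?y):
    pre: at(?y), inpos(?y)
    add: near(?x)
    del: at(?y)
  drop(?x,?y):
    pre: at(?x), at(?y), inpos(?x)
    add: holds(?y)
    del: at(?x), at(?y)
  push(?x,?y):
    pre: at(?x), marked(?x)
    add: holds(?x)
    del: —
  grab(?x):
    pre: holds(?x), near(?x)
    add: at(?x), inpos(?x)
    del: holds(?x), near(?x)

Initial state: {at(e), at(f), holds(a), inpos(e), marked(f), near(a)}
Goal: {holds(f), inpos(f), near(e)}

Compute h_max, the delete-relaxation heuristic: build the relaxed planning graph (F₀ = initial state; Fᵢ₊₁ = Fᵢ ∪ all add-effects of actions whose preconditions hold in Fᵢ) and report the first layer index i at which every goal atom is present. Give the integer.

F0 = init (6 atoms)
F1 = F0 ∪ {at(a), holds(e), holds(f), inpos(a), near(e), near(f)}  (12 atoms)
F2 = F1 ∪ {inpos(f)}  (13 atoms)
goal ⊆ F2  ⇒  h_max = 2

2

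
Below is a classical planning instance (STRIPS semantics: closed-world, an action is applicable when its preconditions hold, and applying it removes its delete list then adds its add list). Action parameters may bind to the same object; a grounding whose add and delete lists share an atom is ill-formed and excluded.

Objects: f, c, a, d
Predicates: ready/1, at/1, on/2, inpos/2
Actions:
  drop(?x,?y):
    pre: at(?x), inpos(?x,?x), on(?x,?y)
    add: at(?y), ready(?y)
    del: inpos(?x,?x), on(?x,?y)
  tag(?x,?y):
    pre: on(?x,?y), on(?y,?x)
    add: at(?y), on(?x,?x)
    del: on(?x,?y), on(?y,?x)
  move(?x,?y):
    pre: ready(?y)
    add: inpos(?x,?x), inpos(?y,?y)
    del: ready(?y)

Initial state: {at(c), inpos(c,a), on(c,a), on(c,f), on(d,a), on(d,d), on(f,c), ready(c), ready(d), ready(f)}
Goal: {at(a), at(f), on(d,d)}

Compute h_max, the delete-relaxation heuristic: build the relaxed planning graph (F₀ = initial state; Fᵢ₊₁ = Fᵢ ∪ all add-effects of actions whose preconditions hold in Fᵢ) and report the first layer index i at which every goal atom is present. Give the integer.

F0 = init (10 atoms)
F1 = F0 ∪ {at(f), inpos(a,a), inpos(c,c), inpos(d,d), inpos(f,f), on(c,c), on(f,f)}  (17 atoms)
F2 = F1 ∪ {at(a), ready(a)}  (19 atoms)
goal ⊆ F2  ⇒  h_max = 2

2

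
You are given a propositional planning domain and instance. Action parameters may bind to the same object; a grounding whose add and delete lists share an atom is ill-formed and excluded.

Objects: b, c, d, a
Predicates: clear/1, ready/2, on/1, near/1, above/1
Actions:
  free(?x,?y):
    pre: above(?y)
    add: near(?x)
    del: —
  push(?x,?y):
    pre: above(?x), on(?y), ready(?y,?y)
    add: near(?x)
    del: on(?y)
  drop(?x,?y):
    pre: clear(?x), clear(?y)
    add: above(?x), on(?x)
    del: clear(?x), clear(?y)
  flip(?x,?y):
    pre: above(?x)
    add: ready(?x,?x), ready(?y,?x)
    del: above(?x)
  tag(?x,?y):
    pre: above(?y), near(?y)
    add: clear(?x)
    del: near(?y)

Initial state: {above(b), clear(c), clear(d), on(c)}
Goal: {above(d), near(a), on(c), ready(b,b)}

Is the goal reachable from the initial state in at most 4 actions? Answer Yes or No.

Yes

1. free(a,b)  →  {above(b), clear(c), clear(d), near(a), on(c)}
2. drop(d,c)  →  {above(b), above(d), near(a), on(c), on(d)}
3. flip(b,b)  →  {above(d), near(a), on(c), on(d), ready(b,b)}
optimal plan length = 3; 3 ≤ 4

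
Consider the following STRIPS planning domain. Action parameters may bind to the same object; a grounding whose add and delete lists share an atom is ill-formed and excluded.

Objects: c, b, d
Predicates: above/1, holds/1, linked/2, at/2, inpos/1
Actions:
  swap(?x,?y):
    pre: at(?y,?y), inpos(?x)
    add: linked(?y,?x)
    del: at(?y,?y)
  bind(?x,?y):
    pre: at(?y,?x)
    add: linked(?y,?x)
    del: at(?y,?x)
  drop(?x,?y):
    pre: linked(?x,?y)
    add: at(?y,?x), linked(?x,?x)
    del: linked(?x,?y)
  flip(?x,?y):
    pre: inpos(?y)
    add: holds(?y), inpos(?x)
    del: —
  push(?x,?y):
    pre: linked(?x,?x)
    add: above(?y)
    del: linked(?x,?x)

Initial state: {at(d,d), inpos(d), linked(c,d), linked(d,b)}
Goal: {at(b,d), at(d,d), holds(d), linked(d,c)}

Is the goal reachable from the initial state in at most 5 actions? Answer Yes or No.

1. drop(c,d)  →  {at(d,c), at(d,d), inpos(d), linked(c,c), linked(d,b)}
2. bind(c,d)  →  {at(d,d), inpos(d), linked(c,c), linked(d,b), linked(d,c)}
3. drop(d,b)  →  {at(b,d), at(d,d), inpos(d), linked(c,c), linked(d,c), linked(d,d)}
4. flip(c,d)  →  {at(b,d), at(d,d), holds(d), inpos(c), inpos(d), linked(c,c), linked(d,c), linked(d,d)}
optimal plan length = 4; 4 ≤ 5

Yes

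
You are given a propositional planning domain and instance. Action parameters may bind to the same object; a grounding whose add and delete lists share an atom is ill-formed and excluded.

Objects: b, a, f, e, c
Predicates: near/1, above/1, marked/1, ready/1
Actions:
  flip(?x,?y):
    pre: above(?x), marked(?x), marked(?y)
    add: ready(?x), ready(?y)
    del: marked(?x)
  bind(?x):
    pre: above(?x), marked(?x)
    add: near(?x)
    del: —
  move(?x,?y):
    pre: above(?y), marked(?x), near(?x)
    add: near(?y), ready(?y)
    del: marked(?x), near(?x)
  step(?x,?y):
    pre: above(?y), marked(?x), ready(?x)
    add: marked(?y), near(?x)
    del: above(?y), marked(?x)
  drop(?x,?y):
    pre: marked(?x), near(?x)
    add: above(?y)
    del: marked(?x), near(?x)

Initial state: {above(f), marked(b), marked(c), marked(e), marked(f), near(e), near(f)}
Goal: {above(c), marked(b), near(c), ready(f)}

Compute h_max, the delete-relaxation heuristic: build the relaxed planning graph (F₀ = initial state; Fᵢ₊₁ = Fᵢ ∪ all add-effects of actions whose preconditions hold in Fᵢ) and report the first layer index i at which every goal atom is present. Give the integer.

2

F0 = init (7 atoms)
F1 = F0 ∪ {above(a), above(b), above(c), above(e), ready(b), ready(c), ready(e), ready(f)}  (15 atoms)
F2 = F1 ∪ {marked(a), near(a), near(b), near(c), ready(a)}  (20 atoms)
goal ⊆ F2  ⇒  h_max = 2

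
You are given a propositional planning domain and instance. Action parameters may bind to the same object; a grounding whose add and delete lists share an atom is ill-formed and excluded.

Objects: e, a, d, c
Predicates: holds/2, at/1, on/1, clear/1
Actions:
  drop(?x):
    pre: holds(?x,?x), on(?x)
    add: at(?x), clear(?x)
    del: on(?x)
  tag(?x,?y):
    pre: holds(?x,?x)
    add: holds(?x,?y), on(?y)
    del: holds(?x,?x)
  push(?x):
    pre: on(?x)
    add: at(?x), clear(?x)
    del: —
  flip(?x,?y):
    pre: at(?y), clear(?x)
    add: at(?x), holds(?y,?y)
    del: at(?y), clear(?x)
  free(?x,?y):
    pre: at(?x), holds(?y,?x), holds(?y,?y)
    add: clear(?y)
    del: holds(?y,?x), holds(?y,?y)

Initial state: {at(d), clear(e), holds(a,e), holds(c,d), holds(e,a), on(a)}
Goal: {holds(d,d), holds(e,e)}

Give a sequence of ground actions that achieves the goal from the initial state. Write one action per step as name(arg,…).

1. push(a)  →  {at(a), at(d), clear(a), clear(e), holds(a,e), holds(c,d), holds(e,a), on(a)}
2. flip(e,d)  →  {at(a), at(e), clear(a), holds(a,e), holds(c,d), holds(d,d), holds(e,a), on(a)}
3. flip(a,e)  →  {at(a), holds(a,e), holds(c,d), holds(d,d), holds(e,a), holds(e,e), on(a)}

push(a); flip(e,d); flip(a,e)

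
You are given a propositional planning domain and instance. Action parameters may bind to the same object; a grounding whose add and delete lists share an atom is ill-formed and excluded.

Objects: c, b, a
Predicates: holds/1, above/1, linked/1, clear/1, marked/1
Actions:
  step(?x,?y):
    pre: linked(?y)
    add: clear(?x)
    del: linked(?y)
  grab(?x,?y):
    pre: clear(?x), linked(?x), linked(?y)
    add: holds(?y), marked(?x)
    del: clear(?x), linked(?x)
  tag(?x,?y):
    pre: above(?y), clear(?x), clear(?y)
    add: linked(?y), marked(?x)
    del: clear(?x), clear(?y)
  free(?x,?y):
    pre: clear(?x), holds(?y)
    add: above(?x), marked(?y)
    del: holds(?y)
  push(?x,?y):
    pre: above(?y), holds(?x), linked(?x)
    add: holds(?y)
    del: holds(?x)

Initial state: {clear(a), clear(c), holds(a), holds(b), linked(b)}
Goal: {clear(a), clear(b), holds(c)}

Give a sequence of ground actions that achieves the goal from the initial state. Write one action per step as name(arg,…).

1. free(c,a)  →  {above(c), clear(a), clear(c), holds(b), linked(b), marked(a)}
2. push(b,c)  →  {above(c), clear(a), clear(c), holds(c), linked(b), marked(a)}
3. step(b,b)  →  {above(c), clear(a), clear(b), clear(c), holds(c), marked(a)}

free(c,a); push(b,c); step(b,b)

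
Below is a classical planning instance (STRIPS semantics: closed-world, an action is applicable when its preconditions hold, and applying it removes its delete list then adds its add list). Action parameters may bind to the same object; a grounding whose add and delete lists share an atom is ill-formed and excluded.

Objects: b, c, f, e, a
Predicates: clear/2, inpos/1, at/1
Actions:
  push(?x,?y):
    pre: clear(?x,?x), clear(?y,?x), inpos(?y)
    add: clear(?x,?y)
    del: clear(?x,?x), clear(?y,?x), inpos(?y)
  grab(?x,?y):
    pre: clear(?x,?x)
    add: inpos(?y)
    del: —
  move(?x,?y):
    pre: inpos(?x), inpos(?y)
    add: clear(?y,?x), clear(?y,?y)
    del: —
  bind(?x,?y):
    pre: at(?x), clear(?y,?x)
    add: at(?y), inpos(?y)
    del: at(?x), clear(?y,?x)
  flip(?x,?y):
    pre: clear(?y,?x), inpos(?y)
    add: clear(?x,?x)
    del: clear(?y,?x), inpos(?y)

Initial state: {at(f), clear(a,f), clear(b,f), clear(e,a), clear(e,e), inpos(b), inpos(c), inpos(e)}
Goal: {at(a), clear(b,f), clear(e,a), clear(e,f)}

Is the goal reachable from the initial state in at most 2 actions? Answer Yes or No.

1. grab(e,f)  →  {at(f), clear(a,f), clear(b,f), clear(e,a), clear(e,e), inpos(b), inpos(c), inpos(e), inpos(f)}
2. move(f,e)  →  {at(f), clear(a,f), clear(b,f), clear(e,a), clear(e,e), clear(e,f), inpos(b), inpos(c), inpos(e), inpos(f)}
3. bind(f,a)  →  {at(a), clear(b,f), clear(e,a), clear(e,e), clear(e,f), inpos(a), inpos(b), inpos(c), inpos(e), inpos(f)}
optimal plan length = 3; 3 > 2

No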